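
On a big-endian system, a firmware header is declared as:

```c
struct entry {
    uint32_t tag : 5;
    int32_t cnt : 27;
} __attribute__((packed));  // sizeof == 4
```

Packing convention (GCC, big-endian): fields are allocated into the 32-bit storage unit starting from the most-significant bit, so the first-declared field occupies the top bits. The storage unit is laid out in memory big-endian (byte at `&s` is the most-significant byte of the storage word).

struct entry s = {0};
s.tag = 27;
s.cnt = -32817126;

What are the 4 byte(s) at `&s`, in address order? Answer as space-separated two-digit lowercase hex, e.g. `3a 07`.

tag:5 = 27 → 0x1b << 27 → word 0xd8000000
cnt:27 = -32817126 → 0x60b401a << 0 → word 0xde0b401a
word = 0xde0b401a → big-endian bytes:
  [0]=0xde  [1]=0x0b  [2]=0x40  [3]=0x1a

de 0b 40 1a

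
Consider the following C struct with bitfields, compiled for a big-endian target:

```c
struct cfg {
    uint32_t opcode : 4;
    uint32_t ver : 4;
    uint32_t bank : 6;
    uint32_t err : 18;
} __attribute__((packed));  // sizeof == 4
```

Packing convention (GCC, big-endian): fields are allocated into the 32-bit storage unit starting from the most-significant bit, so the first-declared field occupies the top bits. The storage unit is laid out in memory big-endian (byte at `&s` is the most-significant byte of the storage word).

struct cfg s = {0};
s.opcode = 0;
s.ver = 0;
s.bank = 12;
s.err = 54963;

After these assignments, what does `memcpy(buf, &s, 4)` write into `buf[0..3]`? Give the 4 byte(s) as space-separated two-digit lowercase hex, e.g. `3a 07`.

[28+:4] opcode=0 & 0xf = 0x0; word=0x00000000
[24+:4] ver=0 & 0xf = 0x0; word=0x00000000
[18+:6] bank=12 & 0x3f = 0xc; word=0x00300000
[0+:18] err=54963 & 0x3ffff = 0xd6b3; word=0x0030d6b3
word = 0x0030d6b3 → big-endian bytes:
  [0]=0x00  [1]=0x30  [2]=0xd6  [3]=0xb3

00 30 d6 b3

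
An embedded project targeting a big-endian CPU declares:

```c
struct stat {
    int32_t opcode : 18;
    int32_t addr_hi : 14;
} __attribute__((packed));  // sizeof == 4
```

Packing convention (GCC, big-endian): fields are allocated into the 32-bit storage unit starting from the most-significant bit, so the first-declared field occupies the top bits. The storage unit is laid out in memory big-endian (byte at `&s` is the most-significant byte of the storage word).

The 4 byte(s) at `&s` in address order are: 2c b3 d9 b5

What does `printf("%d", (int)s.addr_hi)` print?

[0]=0x2c [1]=0xb3 [2]=0xd9 [3]=0xb5 (big-endian) → word 0x2cb3d9b5
opcode [14+:18] = (word>>14) & 0x3ffff = 45775
addr_hi [0+:14] = (word>>0) & 0x3fff = 6581  ←
addr_hi signed 14b, MSB=0: value = 6581

6581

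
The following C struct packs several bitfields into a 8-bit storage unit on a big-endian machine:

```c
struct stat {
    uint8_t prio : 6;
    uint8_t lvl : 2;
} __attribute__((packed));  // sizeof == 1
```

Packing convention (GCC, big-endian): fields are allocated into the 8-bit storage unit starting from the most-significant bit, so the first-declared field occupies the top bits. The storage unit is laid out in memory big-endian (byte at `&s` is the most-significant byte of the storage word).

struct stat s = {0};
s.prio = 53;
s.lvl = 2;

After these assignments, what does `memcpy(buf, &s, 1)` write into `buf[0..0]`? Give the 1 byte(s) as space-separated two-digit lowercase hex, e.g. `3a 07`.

d6

prio (6b) val=53 bits=0x35 at bit 2: 0xd4
lvl (2b) val=2 bits=0x2 at bit 0: 0xd6
word = 0xd6 → big-endian bytes:
  [0]=0xd6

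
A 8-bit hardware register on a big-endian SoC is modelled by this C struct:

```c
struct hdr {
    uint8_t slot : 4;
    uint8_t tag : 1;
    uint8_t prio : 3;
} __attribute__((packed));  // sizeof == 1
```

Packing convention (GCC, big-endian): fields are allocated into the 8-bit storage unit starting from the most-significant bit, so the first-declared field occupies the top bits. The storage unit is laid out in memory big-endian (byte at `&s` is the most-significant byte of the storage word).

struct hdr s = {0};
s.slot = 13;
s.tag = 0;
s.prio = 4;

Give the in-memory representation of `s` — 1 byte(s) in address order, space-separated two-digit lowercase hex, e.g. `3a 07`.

d4

[4+:4] slot=13 & 0xf = 0xd; word=0xd0
[3+:1] tag=0 & 0x1 = 0x0; word=0xd0
[0+:3] prio=4 & 0x7 = 0x4; word=0xd4
word = 0xd4 → big-endian bytes:
  [0]=0xd4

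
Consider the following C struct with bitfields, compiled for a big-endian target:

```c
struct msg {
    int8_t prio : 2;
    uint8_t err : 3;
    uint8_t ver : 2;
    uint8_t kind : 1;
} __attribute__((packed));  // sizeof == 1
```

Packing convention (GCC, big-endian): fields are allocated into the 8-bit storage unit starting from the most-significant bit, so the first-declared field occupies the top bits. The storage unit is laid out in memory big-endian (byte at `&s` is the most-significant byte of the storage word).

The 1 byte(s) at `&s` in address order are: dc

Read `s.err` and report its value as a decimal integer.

3

[0]=0xdc (big-endian) → word 0xdc
prio:2 @ bit 6 → (0xdc>>6)&0x3 = 0x3
err:3 @ bit 3 → (0xdc>>3)&0x7 = 0x3  ←
ver:2 @ bit 1 → (0xdc>>1)&0x3 = 0x2
kind:1 @ bit 0 → (0xdc>>0)&0x1 = 0x0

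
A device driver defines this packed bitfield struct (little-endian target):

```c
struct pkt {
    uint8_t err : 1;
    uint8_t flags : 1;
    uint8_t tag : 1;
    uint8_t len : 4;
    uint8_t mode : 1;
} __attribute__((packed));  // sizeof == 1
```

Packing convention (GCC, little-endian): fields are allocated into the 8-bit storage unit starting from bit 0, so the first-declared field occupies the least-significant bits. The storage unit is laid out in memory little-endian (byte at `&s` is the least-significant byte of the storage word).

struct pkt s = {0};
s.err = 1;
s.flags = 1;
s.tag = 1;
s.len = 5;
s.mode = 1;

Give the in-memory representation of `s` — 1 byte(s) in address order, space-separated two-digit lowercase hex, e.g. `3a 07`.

af

err:1 = 1 → 0x1 << 0 → word 0x01
flags:1 = 1 → 0x1 << 1 → word 0x03
tag:1 = 1 → 0x1 << 2 → word 0x07
len:4 = 5 → 0x5 << 3 → word 0x2f
mode:1 = 1 → 0x1 << 7 → word 0xaf
word = 0xaf → little-endian bytes:
  [0]=0xaf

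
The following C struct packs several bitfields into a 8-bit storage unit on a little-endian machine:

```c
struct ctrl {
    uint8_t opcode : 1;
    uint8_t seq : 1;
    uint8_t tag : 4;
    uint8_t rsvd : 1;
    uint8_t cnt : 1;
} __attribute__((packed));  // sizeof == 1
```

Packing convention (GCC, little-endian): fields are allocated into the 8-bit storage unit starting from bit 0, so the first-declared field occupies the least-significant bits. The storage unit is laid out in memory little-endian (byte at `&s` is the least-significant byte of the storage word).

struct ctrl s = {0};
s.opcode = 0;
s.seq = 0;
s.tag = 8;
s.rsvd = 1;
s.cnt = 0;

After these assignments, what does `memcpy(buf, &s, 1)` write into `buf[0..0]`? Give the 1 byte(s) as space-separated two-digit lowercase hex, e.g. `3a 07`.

60

opcode:1 = 0 → 0x0 << 0 → word 0x00
seq:1 = 0 → 0x0 << 1 → word 0x00
tag:4 = 8 → 0x8 << 2 → word 0x20
rsvd:1 = 1 → 0x1 << 6 → word 0x60
cnt:1 = 0 → 0x0 << 7 → word 0x60
word = 0x60 → little-endian bytes:
  [0]=0x60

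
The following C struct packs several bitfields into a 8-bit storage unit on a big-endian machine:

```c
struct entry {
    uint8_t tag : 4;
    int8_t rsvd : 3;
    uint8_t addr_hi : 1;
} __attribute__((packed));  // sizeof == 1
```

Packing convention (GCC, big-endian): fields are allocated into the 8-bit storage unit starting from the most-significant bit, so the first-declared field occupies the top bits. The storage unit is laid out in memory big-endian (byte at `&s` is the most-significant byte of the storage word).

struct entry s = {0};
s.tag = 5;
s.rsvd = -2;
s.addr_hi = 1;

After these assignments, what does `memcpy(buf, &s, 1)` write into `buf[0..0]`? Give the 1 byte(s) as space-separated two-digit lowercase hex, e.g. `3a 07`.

tag:4 = 5 → 0x5 << 4 → word 0x50
rsvd:3 = -2 → 0x6 << 1 → word 0x5c
addr_hi:1 = 1 → 0x1 << 0 → word 0x5d
word = 0x5d → big-endian bytes:
  [0]=0x5d

5d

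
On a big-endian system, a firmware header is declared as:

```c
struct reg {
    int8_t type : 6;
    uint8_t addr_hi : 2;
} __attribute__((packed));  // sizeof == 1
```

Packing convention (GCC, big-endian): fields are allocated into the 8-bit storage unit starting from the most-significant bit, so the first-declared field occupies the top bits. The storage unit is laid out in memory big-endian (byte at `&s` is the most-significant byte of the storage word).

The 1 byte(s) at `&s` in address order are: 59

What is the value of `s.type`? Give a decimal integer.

22

[0]=0x59 (big-endian) → word 0x59
type [2+:6] = (word>>2) & 0x3f = 22  ←
addr_hi [0+:2] = (word>>0) & 0x3 = 1
type signed 6b, MSB=0: value = 22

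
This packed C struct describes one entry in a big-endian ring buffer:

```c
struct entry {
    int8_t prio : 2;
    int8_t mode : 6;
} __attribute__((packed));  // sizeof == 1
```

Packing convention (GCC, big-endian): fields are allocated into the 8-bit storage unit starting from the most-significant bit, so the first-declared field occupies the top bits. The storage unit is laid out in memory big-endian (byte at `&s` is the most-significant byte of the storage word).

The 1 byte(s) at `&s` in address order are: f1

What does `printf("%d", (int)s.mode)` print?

-15

[0]=0xf1 (big-endian) → word 0xf1
prio [6+:2] = (word>>6) & 0x3 = 3
mode [0+:6] = (word>>0) & 0x3f = 49  ←
mode signed 6b, MSB=1: 49 - 64 = -15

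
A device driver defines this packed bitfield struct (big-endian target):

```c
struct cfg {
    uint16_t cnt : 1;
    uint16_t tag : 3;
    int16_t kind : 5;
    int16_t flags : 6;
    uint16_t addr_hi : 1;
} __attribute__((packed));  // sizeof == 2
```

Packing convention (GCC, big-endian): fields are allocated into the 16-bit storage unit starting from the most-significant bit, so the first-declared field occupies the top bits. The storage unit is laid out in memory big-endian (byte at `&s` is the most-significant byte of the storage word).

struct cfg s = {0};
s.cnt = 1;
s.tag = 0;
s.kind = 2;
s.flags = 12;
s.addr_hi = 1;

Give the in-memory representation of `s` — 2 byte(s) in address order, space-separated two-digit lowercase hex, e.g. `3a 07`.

cnt (1b) val=1 bits=0x1 at bit 15: 0x8000
tag (3b) val=0 bits=0x0 at bit 12: 0x8000
kind (5b) val=2 bits=0x2 at bit 7: 0x8100
flags (6b) val=12 bits=0xc at bit 1: 0x8118
addr_hi (1b) val=1 bits=0x1 at bit 0: 0x8119
word = 0x8119 → big-endian bytes:
  [0]=0x81  [1]=0x19

81 19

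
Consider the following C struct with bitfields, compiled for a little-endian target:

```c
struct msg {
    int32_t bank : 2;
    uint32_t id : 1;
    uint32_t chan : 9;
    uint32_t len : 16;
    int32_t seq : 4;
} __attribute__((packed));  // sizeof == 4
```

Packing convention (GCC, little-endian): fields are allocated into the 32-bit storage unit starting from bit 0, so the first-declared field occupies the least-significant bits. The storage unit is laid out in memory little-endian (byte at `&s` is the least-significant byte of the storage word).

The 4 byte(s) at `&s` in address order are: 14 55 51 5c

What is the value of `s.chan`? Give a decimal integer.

[0]=0x14 [1]=0x55 [2]=0x51 [3]=0x5c (little-endian) → word 0x5c515514
bank:2 @ bit 0 → (0x5c515514>>0)&0x3 = 0x0
id:1 @ bit 2 → (0x5c515514>>2)&0x1 = 0x1
chan:9 @ bit 3 → (0x5c515514>>3)&0x1ff = 0xa2  ←
len:16 @ bit 12 → (0x5c515514>>12)&0xffff = 0xc515
seq:4 @ bit 28 → (0x5c515514>>28)&0xf = 0x5

162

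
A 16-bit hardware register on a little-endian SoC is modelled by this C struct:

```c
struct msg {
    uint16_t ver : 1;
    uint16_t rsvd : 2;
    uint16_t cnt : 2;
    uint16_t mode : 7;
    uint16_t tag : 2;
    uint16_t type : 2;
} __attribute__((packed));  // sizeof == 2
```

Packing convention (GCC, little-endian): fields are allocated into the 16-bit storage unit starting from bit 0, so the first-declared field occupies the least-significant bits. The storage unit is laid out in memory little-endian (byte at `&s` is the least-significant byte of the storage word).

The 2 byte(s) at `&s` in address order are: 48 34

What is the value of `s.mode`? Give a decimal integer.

34

[0]=0x48 [1]=0x34 (little-endian) → word 0x3448
ver [0+:1] = (word>>0) & 0x1 = 0
rsvd [1+:2] = (word>>1) & 0x3 = 0
cnt [3+:2] = (word>>3) & 0x3 = 1
mode [5+:7] = (word>>5) & 0x7f = 34  ←
tag [12+:2] = (word>>12) & 0x3 = 3
type [14+:2] = (word>>14) & 0x3 = 0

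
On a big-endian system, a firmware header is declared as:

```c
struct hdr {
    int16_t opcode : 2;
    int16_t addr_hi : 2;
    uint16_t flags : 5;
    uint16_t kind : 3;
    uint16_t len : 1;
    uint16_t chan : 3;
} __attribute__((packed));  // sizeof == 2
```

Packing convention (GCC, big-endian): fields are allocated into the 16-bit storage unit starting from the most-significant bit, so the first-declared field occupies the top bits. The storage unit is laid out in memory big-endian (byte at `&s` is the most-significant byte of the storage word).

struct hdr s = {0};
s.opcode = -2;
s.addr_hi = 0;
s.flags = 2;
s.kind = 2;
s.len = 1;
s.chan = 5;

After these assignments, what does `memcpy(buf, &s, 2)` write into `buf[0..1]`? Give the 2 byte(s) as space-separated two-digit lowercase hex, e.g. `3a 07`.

81 2d

opcode (2b) val=-2 bits=0x2 at bit 14: 0x8000
addr_hi (2b) val=0 bits=0x0 at bit 12: 0x8000
flags (5b) val=2 bits=0x2 at bit 7: 0x8100
kind (3b) val=2 bits=0x2 at bit 4: 0x8120
len (1b) val=1 bits=0x1 at bit 3: 0x8128
chan (3b) val=5 bits=0x5 at bit 0: 0x812d
word = 0x812d → big-endian bytes:
  [0]=0x81  [1]=0x2d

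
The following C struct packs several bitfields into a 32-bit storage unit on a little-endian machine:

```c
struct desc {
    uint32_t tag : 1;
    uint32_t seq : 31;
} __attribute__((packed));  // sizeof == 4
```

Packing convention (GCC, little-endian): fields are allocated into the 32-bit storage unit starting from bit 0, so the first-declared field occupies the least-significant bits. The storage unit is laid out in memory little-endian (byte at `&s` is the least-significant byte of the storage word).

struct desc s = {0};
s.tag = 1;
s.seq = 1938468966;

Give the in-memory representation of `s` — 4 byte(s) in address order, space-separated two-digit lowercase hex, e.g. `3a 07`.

cd 60 15 e7

tag (1b) val=1 bits=0x1 at bit 0: 0x00000001
seq (31b) val=1938468966 bits=0x738ab066 at bit 1: 0xe71560cd
word = 0xe71560cd → little-endian bytes:
  [0]=0xcd  [1]=0x60  [2]=0x15  [3]=0xe7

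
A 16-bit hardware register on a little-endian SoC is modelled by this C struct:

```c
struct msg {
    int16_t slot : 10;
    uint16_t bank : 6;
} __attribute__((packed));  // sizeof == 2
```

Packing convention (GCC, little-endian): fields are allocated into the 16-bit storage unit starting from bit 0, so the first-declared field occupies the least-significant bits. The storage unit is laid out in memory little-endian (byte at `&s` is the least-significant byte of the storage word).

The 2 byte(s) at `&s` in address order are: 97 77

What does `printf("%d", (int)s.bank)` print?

29

[0]=0x97 [1]=0x77 (little-endian) → word 0x7797
slot [0+:10] = (word>>0) & 0x3ff = 919
bank [10+:6] = (word>>10) & 0x3f = 29  ←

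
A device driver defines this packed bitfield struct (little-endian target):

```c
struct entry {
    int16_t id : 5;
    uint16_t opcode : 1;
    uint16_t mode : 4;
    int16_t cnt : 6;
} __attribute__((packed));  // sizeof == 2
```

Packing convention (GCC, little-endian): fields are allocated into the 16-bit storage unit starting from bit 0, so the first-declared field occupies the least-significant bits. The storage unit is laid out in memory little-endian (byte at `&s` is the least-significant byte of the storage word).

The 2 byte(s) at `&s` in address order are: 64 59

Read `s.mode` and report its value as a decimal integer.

5

[0]=0x64 [1]=0x59 (little-endian) → word 0x5964
id:5 @ bit 0 → (0x5964>>0)&0x1f = 0x4
opcode:1 @ bit 5 → (0x5964>>5)&0x1 = 0x1
mode:4 @ bit 6 → (0x5964>>6)&0xf = 0x5  ←
cnt:6 @ bit 10 → (0x5964>>10)&0x3f = 0x16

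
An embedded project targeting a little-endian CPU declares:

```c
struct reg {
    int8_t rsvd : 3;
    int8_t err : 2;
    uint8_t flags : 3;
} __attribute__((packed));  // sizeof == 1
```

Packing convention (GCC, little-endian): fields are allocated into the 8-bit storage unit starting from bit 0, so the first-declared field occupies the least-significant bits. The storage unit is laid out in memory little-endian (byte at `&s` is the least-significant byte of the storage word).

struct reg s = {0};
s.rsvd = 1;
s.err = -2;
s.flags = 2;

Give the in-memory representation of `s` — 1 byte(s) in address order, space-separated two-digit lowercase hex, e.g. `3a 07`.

51

rsvd (3b) val=1 bits=0x1 at bit 0: 0x01
err (2b) val=-2 bits=0x2 at bit 3: 0x11
flags (3b) val=2 bits=0x2 at bit 5: 0x51
word = 0x51 → little-endian bytes:
  [0]=0x51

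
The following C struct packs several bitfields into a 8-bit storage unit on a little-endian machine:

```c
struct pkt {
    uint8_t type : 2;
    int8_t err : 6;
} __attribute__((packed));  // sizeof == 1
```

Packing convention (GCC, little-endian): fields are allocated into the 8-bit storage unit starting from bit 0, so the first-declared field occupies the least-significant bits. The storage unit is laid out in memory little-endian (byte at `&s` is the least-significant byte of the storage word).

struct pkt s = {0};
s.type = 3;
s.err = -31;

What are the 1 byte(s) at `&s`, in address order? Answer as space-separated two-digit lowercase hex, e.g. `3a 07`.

87

[0+:2] type=3 & 0x3 = 0x3; word=0x03
[2+:6] err=-31 & 0x3f = 0x21; word=0x87
word = 0x87 → little-endian bytes:
  [0]=0x87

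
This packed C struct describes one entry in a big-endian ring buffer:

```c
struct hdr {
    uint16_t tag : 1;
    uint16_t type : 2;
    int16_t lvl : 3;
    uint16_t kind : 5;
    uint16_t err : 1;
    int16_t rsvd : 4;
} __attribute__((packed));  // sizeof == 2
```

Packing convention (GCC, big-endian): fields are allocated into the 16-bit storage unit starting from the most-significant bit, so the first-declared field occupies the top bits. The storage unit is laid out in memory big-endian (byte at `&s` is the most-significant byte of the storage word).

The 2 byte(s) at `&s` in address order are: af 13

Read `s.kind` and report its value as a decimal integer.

[0]=0xaf [1]=0x13 (big-endian) → word 0xaf13
tag:1 @ bit 15 → (0xaf13>>15)&0x1 = 0x1
type:2 @ bit 13 → (0xaf13>>13)&0x3 = 0x1
lvl:3 @ bit 10 → (0xaf13>>10)&0x7 = 0x3
kind:5 @ bit 5 → (0xaf13>>5)&0x1f = 0x18  ←
err:1 @ bit 4 → (0xaf13>>4)&0x1 = 0x1
rsvd:4 @ bit 0 → (0xaf13>>0)&0xf = 0x3

24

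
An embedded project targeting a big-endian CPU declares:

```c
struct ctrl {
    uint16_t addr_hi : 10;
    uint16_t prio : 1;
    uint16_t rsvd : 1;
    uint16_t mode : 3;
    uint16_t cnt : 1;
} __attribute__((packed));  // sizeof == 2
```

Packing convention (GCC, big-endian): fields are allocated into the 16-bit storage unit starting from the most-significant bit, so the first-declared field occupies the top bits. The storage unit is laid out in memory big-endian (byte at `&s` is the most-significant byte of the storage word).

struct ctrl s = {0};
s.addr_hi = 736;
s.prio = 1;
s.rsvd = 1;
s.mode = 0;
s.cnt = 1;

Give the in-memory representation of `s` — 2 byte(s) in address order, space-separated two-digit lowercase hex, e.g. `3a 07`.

addr_hi (10b) val=736 bits=0x2e0 at bit 6: 0xb800
prio (1b) val=1 bits=0x1 at bit 5: 0xb820
rsvd (1b) val=1 bits=0x1 at bit 4: 0xb830
mode (3b) val=0 bits=0x0 at bit 1: 0xb830
cnt (1b) val=1 bits=0x1 at bit 0: 0xb831
word = 0xb831 → big-endian bytes:
  [0]=0xb8  [1]=0x31

b8 31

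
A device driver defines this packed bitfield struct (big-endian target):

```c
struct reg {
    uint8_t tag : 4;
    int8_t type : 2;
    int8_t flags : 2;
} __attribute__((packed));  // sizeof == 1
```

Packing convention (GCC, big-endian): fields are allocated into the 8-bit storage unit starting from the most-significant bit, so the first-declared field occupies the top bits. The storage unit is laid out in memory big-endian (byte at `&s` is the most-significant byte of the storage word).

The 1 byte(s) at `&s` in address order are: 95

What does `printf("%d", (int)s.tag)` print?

9

[0]=0x95 (big-endian) → word 0x95
tag:4 @ bit 4 → (0x95>>4)&0xf = 0x9  ←
type:2 @ bit 2 → (0x95>>2)&0x3 = 0x1
flags:2 @ bit 0 → (0x95>>0)&0x3 = 0x1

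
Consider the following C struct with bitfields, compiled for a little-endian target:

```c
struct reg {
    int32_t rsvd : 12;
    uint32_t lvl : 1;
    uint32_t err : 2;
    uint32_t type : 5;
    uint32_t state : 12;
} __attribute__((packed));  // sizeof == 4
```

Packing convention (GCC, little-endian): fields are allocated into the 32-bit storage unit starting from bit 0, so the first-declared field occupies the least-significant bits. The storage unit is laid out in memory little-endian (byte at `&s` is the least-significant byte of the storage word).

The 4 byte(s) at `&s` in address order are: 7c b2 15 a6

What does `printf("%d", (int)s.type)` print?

[0]=0x7c [1]=0xb2 [2]=0x15 [3]=0xa6 (little-endian) → word 0xa615b27c
rsvd:12 @ bit 0 → (0xa615b27c>>0)&0xfff = 0x27c
lvl:1 @ bit 12 → (0xa615b27c>>12)&0x1 = 0x1
err:2 @ bit 13 → (0xa615b27c>>13)&0x3 = 0x1
type:5 @ bit 15 → (0xa615b27c>>15)&0x1f = 0xb  ←
state:12 @ bit 20 → (0xa615b27c>>20)&0xfff = 0xa61

11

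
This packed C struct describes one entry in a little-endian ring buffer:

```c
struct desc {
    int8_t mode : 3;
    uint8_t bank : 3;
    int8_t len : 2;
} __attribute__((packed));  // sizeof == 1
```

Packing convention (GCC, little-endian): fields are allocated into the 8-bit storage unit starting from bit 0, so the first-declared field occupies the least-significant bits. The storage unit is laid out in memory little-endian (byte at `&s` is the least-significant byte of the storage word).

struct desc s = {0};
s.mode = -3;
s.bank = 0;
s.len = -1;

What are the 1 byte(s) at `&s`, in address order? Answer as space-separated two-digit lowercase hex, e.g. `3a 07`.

mode (3b) val=-3 bits=0x5 at bit 0: 0x05
bank (3b) val=0 bits=0x0 at bit 3: 0x05
len (2b) val=-1 bits=0x3 at bit 6: 0xc5
word = 0xc5 → little-endian bytes:
  [0]=0xc5

c5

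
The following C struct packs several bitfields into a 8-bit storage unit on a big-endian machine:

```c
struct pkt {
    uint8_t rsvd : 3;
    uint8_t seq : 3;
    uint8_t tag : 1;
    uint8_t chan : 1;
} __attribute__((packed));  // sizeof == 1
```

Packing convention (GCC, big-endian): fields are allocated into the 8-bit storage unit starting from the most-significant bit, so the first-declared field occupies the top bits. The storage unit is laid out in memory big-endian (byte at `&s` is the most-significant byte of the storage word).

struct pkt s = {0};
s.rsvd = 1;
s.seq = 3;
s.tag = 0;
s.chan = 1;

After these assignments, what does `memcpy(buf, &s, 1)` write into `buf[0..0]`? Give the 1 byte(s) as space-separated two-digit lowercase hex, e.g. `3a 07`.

rsvd:3 = 1 → 0x1 << 5 → word 0x20
seq:3 = 3 → 0x3 << 2 → word 0x2c
tag:1 = 0 → 0x0 << 1 → word 0x2c
chan:1 = 1 → 0x1 << 0 → word 0x2d
word = 0x2d → big-endian bytes:
  [0]=0x2d

2d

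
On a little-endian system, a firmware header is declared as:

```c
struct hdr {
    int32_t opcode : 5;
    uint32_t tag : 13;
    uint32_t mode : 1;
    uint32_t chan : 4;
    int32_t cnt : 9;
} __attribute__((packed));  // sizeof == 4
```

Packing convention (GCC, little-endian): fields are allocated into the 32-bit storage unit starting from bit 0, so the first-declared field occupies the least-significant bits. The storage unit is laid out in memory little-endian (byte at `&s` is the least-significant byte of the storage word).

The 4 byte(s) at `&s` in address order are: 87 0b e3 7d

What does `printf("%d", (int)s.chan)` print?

[0]=0x87 [1]=0x0b [2]=0xe3 [3]=0x7d (little-endian) → word 0x7de30b87
opcode:5 @ bit 0 → (0x7de30b87>>0)&0x1f = 0x7
tag:13 @ bit 5 → (0x7de30b87>>5)&0x1fff = 0x185c
mode:1 @ bit 18 → (0x7de30b87>>18)&0x1 = 0x0
chan:4 @ bit 19 → (0x7de30b87>>19)&0xf = 0xc  ←
cnt:9 @ bit 23 → (0x7de30b87>>23)&0x1ff = 0xfb

12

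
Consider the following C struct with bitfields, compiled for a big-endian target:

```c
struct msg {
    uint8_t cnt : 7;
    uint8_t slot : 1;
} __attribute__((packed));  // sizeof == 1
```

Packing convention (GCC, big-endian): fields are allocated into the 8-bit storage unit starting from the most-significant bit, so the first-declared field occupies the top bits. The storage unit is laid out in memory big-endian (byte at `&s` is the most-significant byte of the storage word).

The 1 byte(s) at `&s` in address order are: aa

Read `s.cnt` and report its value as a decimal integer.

85

[0]=0xaa (big-endian) → word 0xaa
cnt [1+:7] = (word>>1) & 0x7f = 85  ←
slot [0+:1] = (word>>0) & 0x1 = 0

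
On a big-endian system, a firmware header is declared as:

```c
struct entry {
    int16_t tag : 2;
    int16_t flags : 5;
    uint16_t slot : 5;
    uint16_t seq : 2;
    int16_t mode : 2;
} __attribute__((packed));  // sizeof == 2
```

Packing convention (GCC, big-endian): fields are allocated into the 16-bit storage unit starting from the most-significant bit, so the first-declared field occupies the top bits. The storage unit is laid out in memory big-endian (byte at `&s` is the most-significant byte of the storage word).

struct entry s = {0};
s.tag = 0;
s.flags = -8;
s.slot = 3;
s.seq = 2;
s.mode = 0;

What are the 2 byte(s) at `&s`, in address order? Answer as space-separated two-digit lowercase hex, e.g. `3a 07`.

[14+:2] tag=0 & 0x3 = 0x0; word=0x0000
[9+:5] flags=-8 & 0x1f = 0x18; word=0x3000
[4+:5] slot=3 & 0x1f = 0x3; word=0x3030
[2+:2] seq=2 & 0x3 = 0x2; word=0x3038
[0+:2] mode=0 & 0x3 = 0x0; word=0x3038
word = 0x3038 → big-endian bytes:
  [0]=0x30  [1]=0x38

30 38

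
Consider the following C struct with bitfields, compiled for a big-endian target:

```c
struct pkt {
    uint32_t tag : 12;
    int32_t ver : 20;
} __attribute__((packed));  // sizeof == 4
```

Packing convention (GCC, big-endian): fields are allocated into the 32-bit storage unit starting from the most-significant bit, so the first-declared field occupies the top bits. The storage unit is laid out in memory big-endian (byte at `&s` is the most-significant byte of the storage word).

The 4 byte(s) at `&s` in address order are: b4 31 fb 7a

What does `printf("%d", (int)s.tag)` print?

[0]=0xb4 [1]=0x31 [2]=0xfb [3]=0x7a (big-endian) → word 0xb431fb7a
tag [20+:12] = (word>>20) & 0xfff = 2883  ←
ver [0+:20] = (word>>0) & 0xfffff = 129914

2883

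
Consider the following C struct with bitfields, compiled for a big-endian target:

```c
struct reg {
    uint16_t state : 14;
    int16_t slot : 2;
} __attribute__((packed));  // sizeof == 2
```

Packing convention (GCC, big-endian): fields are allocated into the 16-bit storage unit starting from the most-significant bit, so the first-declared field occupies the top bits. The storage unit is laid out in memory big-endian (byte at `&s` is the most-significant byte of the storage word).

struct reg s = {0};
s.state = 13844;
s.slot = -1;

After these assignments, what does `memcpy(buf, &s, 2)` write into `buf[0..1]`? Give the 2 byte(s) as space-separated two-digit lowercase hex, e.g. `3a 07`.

d8 53

[2+:14] state=13844 & 0x3fff = 0x3614; word=0xd850
[0+:2] slot=-1 & 0x3 = 0x3; word=0xd853
word = 0xd853 → big-endian bytes:
  [0]=0xd8  [1]=0x53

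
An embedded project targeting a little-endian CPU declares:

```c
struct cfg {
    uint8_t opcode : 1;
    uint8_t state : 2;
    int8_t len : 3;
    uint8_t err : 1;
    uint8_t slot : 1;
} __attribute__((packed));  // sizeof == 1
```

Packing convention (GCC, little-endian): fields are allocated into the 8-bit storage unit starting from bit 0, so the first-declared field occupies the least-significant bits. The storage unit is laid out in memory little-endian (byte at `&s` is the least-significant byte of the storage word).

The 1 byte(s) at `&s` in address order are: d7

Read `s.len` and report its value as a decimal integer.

[0]=0xd7 (little-endian) → word 0xd7
opcode:1 @ bit 0 → (0xd7>>0)&0x1 = 0x1
state:2 @ bit 1 → (0xd7>>1)&0x3 = 0x3
len:3 @ bit 3 → (0xd7>>3)&0x7 = 0x2  ←
err:1 @ bit 6 → (0xd7>>6)&0x1 = 0x1
slot:1 @ bit 7 → (0xd7>>7)&0x1 = 0x1
len signed 3b, MSB=0: value = 2

2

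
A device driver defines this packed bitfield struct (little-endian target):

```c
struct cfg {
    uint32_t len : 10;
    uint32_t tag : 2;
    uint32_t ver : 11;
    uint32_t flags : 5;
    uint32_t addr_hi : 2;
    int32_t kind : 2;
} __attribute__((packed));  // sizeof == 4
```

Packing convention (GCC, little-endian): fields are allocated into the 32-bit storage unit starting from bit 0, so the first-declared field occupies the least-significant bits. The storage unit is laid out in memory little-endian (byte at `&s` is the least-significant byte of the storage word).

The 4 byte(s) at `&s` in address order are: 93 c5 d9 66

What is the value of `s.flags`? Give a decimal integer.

[0]=0x93 [1]=0xc5 [2]=0xd9 [3]=0x66 (little-endian) → word 0x66d9c593
len:10 @ bit 0 → (0x66d9c593>>0)&0x3ff = 0x193
tag:2 @ bit 10 → (0x66d9c593>>10)&0x3 = 0x1
ver:11 @ bit 12 → (0x66d9c593>>12)&0x7ff = 0x59c
flags:5 @ bit 23 → (0x66d9c593>>23)&0x1f = 0xd  ←
addr_hi:2 @ bit 28 → (0x66d9c593>>28)&0x3 = 0x2
kind:2 @ bit 30 → (0x66d9c593>>30)&0x3 = 0x1

13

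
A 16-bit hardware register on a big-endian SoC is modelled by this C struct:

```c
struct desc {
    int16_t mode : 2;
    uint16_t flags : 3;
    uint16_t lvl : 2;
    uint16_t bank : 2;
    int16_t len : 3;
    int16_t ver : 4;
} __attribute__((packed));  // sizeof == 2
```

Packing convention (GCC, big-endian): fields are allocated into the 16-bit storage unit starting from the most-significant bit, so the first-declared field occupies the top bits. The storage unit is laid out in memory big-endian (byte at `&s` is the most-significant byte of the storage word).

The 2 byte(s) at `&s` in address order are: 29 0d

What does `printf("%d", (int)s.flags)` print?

5

[0]=0x29 [1]=0x0d (big-endian) → word 0x290d
mode:2 @ bit 14 → (0x290d>>14)&0x3 = 0x0
flags:3 @ bit 11 → (0x290d>>11)&0x7 = 0x5  ←
lvl:2 @ bit 9 → (0x290d>>9)&0x3 = 0x0
bank:2 @ bit 7 → (0x290d>>7)&0x3 = 0x2
len:3 @ bit 4 → (0x290d>>4)&0x7 = 0x0
ver:4 @ bit 0 → (0x290d>>0)&0xf = 0xd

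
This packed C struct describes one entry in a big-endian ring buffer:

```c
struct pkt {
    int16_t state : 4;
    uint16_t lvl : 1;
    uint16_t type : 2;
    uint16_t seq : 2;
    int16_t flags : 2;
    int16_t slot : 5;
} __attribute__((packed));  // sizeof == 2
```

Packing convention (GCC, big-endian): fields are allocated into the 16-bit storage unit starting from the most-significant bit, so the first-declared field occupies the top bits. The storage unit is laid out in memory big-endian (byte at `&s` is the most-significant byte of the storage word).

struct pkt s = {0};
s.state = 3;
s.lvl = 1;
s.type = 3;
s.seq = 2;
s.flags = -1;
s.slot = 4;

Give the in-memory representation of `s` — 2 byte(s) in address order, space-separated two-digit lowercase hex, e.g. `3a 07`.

state (4b) val=3 bits=0x3 at bit 12: 0x3000
lvl (1b) val=1 bits=0x1 at bit 11: 0x3800
type (2b) val=3 bits=0x3 at bit 9: 0x3e00
seq (2b) val=2 bits=0x2 at bit 7: 0x3f00
flags (2b) val=-1 bits=0x3 at bit 5: 0x3f60
slot (5b) val=4 bits=0x4 at bit 0: 0x3f64
word = 0x3f64 → big-endian bytes:
  [0]=0x3f  [1]=0x64

3f 64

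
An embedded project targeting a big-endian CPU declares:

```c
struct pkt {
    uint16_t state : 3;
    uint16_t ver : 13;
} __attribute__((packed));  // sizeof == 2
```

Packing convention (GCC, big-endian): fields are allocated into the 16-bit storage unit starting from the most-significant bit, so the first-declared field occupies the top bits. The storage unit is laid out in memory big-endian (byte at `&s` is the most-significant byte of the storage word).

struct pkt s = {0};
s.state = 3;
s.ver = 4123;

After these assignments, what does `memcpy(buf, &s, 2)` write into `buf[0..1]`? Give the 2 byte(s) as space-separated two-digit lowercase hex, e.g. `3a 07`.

state (3b) val=3 bits=0x3 at bit 13: 0x6000
ver (13b) val=4123 bits=0x101b at bit 0: 0x701b
word = 0x701b → big-endian bytes:
  [0]=0x70  [1]=0x1b

70 1b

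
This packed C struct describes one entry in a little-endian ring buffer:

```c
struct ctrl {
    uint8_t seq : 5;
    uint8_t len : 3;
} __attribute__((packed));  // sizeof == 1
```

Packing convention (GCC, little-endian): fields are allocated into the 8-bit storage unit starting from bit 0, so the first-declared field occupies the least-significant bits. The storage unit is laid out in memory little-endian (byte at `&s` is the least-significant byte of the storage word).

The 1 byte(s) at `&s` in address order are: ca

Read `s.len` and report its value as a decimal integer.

[0]=0xca (little-endian) → word 0xca
seq:5 @ bit 0 → (0xca>>0)&0x1f = 0xa
len:3 @ bit 5 → (0xca>>5)&0x7 = 0x6  ←

6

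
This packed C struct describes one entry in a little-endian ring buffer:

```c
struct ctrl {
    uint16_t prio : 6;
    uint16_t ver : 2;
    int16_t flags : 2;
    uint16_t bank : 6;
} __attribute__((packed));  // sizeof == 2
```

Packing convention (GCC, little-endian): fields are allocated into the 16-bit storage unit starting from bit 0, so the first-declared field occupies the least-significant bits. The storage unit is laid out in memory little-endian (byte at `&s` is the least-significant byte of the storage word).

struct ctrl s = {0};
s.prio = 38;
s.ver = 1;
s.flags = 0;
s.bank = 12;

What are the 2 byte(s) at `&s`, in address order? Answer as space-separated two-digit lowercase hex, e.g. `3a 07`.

prio:6 = 38 → 0x26 << 0 → word 0x0026
ver:2 = 1 → 0x1 << 6 → word 0x0066
flags:2 = 0 → 0x0 << 8 → word 0x0066
bank:6 = 12 → 0xc << 10 → word 0x3066
word = 0x3066 → little-endian bytes:
  [0]=0x66  [1]=0x30

66 30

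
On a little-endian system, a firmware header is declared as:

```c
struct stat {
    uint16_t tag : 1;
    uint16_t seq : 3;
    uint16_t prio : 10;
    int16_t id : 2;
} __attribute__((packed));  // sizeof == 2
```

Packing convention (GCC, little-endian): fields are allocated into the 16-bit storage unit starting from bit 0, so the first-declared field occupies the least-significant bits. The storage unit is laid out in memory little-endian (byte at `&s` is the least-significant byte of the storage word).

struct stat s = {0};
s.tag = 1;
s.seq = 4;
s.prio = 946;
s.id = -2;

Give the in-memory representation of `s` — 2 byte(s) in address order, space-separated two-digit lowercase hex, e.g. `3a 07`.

29 bb

tag:1 = 1 → 0x1 << 0 → word 0x0001
seq:3 = 4 → 0x4 << 1 → word 0x0009
prio:10 = 946 → 0x3b2 << 4 → word 0x3b29
id:2 = -2 → 0x2 << 14 → word 0xbb29
word = 0xbb29 → little-endian bytes:
  [0]=0x29  [1]=0xbb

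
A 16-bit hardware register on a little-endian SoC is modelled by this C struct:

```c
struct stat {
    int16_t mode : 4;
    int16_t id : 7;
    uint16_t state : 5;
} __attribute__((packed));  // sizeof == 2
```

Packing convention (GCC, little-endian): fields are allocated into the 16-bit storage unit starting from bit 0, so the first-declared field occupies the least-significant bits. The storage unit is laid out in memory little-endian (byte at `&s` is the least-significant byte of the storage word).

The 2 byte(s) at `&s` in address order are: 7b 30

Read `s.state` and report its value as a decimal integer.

6

[0]=0x7b [1]=0x30 (little-endian) → word 0x307b
mode [0+:4] = (word>>0) & 0xf = 11
id [4+:7] = (word>>4) & 0x7f = 7
state [11+:5] = (word>>11) & 0x1f = 6  ←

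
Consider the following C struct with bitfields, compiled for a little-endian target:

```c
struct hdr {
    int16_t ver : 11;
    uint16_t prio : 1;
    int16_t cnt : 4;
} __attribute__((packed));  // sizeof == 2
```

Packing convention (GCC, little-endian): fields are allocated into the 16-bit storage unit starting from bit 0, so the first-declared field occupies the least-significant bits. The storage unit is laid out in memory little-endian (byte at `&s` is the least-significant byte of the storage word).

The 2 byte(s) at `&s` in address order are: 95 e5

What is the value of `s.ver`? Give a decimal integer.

-619

[0]=0x95 [1]=0xe5 (little-endian) → word 0xe595
ver [0+:11] = (word>>0) & 0x7ff = 1429  ←
prio [11+:1] = (word>>11) & 0x1 = 0
cnt [12+:4] = (word>>12) & 0xf = 14
ver signed 11b, MSB=1: 1429 - 2048 = -619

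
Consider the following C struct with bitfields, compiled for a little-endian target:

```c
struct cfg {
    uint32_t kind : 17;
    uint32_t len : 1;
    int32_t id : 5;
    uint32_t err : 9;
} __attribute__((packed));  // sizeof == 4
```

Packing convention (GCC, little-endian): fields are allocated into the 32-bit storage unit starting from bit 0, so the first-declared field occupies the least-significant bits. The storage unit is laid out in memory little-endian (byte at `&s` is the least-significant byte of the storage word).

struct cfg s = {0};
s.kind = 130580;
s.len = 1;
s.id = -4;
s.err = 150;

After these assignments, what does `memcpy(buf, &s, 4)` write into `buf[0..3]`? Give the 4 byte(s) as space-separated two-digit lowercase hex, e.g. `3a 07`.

14 fe 73 4b

[0+:17] kind=130580 & 0x1ffff = 0x1fe14; word=0x0001fe14
[17+:1] len=1 & 0x1 = 0x1; word=0x0003fe14
[18+:5] id=-4 & 0x1f = 0x1c; word=0x0073fe14
[23+:9] err=150 & 0x1ff = 0x96; word=0x4b73fe14
word = 0x4b73fe14 → little-endian bytes:
  [0]=0x14  [1]=0xfe  [2]=0x73  [3]=0x4b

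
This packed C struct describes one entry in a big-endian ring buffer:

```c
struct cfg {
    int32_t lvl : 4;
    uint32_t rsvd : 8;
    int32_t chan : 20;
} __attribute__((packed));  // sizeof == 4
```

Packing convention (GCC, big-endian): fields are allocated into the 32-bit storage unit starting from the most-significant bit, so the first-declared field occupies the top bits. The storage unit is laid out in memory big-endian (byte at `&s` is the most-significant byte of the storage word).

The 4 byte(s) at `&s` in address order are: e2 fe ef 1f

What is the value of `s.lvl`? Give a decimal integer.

-2

[0]=0xe2 [1]=0xfe [2]=0xef [3]=0x1f (big-endian) → word 0xe2feef1f
lvl:4 @ bit 28 → (0xe2feef1f>>28)&0xf = 0xe  ←
rsvd:8 @ bit 20 → (0xe2feef1f>>20)&0xff = 0x2f
chan:20 @ bit 0 → (0xe2feef1f>>0)&0xfffff = 0xeef1f
lvl signed 4b, MSB=1: 14 - 16 = -2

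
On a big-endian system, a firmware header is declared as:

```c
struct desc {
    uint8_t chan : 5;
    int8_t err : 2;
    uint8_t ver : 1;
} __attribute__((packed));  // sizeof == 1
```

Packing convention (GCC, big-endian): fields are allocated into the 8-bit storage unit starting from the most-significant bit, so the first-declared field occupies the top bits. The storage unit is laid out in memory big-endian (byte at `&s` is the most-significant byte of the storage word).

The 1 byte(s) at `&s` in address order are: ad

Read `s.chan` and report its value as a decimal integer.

21

[0]=0xad (big-endian) → word 0xad
chan [3+:5] = (word>>3) & 0x1f = 21  ←
err [1+:2] = (word>>1) & 0x3 = 2
ver [0+:1] = (word>>0) & 0x1 = 1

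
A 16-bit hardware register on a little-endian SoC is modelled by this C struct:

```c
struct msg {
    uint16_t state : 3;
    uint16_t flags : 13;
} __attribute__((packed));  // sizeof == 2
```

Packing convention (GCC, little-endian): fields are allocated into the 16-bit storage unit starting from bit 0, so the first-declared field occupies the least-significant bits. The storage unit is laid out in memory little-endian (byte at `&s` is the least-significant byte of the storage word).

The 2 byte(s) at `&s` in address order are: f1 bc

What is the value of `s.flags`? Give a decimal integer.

[0]=0xf1 [1]=0xbc (little-endian) → word 0xbcf1
state:3 @ bit 0 → (0xbcf1>>0)&0x7 = 0x1
flags:13 @ bit 3 → (0xbcf1>>3)&0x1fff = 0x179e  ←

6046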